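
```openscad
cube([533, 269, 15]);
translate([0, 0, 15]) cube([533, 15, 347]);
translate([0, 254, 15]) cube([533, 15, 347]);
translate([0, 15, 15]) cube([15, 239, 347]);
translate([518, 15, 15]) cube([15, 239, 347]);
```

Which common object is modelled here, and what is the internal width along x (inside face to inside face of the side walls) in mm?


An open box. The internal width is 503 mm.

A 533×269 base slab with four walls standing on it — an open box. The base is 533 mm wide and the walls are 15 mm thick, so the internal width is 533 − 2 × 15 = 503 mm.


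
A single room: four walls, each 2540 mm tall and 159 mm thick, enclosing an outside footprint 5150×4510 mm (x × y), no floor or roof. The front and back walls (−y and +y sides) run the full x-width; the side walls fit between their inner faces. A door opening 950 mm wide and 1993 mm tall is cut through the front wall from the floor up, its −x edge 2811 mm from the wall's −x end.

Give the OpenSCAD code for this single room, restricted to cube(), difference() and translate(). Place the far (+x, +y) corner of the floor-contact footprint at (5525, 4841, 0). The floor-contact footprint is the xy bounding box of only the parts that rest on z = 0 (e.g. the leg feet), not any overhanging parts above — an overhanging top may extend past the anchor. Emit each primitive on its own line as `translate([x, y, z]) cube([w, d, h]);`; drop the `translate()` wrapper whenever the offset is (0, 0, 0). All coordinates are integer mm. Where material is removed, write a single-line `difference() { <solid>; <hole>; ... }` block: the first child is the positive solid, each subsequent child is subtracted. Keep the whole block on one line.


difference() { translate([375, 331, 0]) cube([5150, 159, 2540]); translate([3186, 331, 0]) cube([950, 159, 1993]); }
translate([375, 4682, 0]) cube([5150, 159, 2540]);
translate([375, 490, 0]) cube([159, 4192, 2540]);
translate([5366, 490, 0]) cube([159, 4192, 2540]);


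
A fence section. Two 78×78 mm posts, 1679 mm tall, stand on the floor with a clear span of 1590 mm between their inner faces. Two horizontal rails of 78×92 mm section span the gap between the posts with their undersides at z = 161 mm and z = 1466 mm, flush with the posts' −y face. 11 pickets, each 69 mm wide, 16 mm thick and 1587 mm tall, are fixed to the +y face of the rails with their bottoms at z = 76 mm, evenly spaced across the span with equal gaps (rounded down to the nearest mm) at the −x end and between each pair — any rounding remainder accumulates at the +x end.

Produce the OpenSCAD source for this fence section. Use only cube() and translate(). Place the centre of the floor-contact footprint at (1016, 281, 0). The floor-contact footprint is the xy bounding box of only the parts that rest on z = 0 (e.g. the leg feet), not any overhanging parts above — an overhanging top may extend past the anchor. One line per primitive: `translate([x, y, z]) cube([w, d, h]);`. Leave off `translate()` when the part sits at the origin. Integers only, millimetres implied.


translate([143, 242, 0]) cube([78, 78, 1679]);
translate([1811, 242, 0]) cube([78, 78, 1679]);
translate([221, 242, 161]) cube([1590, 78, 92]);
translate([221, 242, 1466]) cube([1590, 78, 92]);
translate([290, 320, 76]) cube([69, 16, 1587]);
translate([428, 320, 76]) cube([69, 16, 1587]);
translate([566, 320, 76]) cube([69, 16, 1587]);
translate([704, 320, 76]) cube([69, 16, 1587]);
translate([842, 320, 76]) cube([69, 16, 1587]);
translate([980, 320, 76]) cube([69, 16, 1587]);
translate([1118, 320, 76]) cube([69, 16, 1587]);
translate([1256, 320, 76]) cube([69, 16, 1587]);
translate([1394, 320, 76]) cube([69, 16, 1587]);
translate([1532, 320, 76]) cube([69, 16, 1587]);
translate([1670, 320, 76]) cube([69, 16, 1587]);


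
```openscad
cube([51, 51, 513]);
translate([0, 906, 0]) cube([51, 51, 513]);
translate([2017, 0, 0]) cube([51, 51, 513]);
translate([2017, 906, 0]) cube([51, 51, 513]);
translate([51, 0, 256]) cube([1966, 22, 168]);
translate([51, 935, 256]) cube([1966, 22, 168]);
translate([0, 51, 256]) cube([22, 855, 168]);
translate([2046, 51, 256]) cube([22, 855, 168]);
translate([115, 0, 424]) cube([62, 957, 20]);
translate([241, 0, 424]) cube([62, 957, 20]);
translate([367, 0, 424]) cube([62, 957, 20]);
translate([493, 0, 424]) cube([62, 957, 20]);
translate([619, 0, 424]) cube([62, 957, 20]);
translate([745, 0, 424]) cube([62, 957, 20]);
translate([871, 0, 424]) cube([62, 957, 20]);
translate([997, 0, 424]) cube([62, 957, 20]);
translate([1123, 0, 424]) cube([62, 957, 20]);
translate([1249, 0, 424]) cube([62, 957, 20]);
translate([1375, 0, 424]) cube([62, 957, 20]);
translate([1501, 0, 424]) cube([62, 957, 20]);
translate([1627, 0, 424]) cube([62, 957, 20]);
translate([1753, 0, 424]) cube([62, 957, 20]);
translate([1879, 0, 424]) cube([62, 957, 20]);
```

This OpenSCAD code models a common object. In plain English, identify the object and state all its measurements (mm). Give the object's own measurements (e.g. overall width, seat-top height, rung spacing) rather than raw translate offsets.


A bed frame 2068 mm long (x) by 957 mm wide (y). Four 51×51 mm corner posts, 513 mm tall, at the corners of the footprint. Four rails of 22 mm thickness and 168 mm height run between adjacent posts with their undersides at z = 256 mm, their outer faces flush with the outside of the frame (the two x-running rails run between the posts' inner faces; the two y-running rails run between the posts' inner faces). 15 slats, each 62 mm wide (x) and 20 mm thick, lie across the top of the two x-running rails, running the full 957 mm width of the frame in y; along x they sit between the end posts with a 64 mm gap after the −x posts and between neighbouring slats, leaving 76 mm before the +x posts.


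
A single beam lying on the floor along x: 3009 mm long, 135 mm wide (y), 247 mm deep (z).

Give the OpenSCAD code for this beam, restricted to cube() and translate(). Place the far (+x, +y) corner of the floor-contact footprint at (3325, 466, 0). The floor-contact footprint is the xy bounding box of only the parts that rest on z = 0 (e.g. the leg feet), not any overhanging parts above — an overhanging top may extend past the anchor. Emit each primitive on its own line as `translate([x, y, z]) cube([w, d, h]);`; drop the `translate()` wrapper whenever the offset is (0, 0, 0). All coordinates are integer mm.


translate([316, 331, 0]) cube([3009, 135, 247]);


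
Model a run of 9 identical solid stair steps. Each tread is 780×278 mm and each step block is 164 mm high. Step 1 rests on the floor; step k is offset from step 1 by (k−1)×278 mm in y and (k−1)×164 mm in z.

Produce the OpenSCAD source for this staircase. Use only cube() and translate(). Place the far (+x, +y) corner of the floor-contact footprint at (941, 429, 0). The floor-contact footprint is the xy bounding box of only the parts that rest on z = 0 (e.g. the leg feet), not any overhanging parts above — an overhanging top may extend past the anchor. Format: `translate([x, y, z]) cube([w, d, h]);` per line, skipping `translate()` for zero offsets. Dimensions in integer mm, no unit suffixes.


translate([161, 151, 0]) cube([780, 278, 164]);
translate([161, 429, 164]) cube([780, 278, 164]);
translate([161, 707, 328]) cube([780, 278, 164]);
translate([161, 985, 492]) cube([780, 278, 164]);
translate([161, 1263, 656]) cube([780, 278, 164]);
translate([161, 1541, 820]) cube([780, 278, 164]);
translate([161, 1819, 984]) cube([780, 278, 164]);
translate([161, 2097, 1148]) cube([780, 278, 164]);
translate([161, 2375, 1312]) cube([780, 278, 164]);


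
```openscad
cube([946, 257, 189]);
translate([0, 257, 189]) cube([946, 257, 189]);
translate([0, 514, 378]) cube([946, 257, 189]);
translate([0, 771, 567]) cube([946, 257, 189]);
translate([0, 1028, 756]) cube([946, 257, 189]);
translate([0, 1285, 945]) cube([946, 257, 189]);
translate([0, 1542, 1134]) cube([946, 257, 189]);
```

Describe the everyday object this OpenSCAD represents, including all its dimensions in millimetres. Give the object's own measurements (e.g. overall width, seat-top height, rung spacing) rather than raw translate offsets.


A straight staircase of 7 solid steps. Each step is 946 mm wide (x), 257 mm deep (y, the going) and 189 mm tall (the rise). The first step rests on the floor; each subsequent step sits one going further in +y and one rise higher in +z, directly behind and above the previous step with no overlap.


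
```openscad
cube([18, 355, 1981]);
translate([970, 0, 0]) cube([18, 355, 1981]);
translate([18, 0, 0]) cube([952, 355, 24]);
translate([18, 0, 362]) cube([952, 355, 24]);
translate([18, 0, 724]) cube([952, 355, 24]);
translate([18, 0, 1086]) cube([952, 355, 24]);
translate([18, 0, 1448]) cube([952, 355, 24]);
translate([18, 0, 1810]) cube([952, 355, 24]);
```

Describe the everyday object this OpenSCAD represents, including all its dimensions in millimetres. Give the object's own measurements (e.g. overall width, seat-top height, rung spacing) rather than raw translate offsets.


An open bookshelf. Two side panels, each 18 mm thick, 355 mm deep and 1981 mm tall, stand 988 mm apart (outside-to-outside). Between them sit 6 shelves, each 24 mm thick and 355 mm deep, spanning the full gap between the sides. The bottom shelf rests on the floor (its underside at z = 0) and the clear gap between one shelf's top and the next shelf's underside is 338 mm.


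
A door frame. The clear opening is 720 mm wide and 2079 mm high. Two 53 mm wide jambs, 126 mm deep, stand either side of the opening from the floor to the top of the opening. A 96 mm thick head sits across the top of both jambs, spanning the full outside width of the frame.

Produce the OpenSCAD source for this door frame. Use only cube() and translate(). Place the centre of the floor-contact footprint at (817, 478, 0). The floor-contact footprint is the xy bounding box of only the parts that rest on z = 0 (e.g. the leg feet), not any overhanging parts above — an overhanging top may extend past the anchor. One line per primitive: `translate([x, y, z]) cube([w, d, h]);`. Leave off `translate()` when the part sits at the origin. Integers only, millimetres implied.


translate([404, 415, 0]) cube([53, 126, 2079]);
translate([1177, 415, 0]) cube([53, 126, 2079]);
translate([404, 415, 2079]) cube([826, 126, 96]);


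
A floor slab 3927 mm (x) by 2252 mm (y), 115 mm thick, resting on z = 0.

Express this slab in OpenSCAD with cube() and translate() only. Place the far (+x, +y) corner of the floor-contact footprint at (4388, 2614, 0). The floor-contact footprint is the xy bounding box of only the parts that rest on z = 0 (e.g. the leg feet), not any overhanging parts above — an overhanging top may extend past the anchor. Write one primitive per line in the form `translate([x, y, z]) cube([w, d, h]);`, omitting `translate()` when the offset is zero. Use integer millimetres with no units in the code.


translate([461, 362, 0]) cube([3927, 2252, 115]);


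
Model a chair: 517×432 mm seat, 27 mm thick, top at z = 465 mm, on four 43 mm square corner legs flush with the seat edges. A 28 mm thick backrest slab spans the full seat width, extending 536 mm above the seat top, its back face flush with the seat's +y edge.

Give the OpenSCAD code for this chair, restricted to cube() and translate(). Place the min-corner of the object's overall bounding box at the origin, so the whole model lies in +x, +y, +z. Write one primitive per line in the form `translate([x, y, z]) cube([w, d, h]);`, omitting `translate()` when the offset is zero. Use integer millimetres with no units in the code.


// leg_h = 465 - 27 = 438
translate([0, 0, 438]) cube([517, 432, 27]);
cube([43, 43, 438]);
translate([474, 0, 0]) cube([43, 43, 438]);
translate([0, 389, 0]) cube([43, 43, 438]);
translate([474, 389, 0]) cube([43, 43, 438]);
translate([0, 404, 465]) cube([517, 28, 536]);


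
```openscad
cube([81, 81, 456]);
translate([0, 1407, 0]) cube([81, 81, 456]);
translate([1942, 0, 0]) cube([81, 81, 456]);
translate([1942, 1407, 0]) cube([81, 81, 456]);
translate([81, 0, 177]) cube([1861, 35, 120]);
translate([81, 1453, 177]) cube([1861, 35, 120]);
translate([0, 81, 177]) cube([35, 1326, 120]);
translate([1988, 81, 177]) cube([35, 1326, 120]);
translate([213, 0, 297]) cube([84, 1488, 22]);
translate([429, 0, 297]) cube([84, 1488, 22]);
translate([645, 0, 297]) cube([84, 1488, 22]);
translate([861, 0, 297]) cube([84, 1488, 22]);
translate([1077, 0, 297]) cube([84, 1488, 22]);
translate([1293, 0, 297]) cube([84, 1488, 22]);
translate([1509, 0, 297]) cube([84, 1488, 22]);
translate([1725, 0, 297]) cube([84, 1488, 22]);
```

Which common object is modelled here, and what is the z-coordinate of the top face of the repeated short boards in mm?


A bed frame. The slat-top height is 319 mm.

Four posts, four rails, and a row of slats — a bed frame. Slats sit on the rails at z = 177 + 120 = 297; with slat thickness 22, the top is 319 mm.


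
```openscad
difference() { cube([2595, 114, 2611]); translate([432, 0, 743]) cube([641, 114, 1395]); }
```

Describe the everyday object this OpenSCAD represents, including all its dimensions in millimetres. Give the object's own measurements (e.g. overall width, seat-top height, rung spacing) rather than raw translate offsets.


A wall 2595 mm long (x), 114 mm thick (y), 2611 mm tall, with a rectangular window opening cut through it. The opening is 641 mm wide and 1395 mm tall; its sill is at z = 743 mm and its near (−x) edge is 432 mm from the wall's −x end. The opening passes through the full wall thickness.


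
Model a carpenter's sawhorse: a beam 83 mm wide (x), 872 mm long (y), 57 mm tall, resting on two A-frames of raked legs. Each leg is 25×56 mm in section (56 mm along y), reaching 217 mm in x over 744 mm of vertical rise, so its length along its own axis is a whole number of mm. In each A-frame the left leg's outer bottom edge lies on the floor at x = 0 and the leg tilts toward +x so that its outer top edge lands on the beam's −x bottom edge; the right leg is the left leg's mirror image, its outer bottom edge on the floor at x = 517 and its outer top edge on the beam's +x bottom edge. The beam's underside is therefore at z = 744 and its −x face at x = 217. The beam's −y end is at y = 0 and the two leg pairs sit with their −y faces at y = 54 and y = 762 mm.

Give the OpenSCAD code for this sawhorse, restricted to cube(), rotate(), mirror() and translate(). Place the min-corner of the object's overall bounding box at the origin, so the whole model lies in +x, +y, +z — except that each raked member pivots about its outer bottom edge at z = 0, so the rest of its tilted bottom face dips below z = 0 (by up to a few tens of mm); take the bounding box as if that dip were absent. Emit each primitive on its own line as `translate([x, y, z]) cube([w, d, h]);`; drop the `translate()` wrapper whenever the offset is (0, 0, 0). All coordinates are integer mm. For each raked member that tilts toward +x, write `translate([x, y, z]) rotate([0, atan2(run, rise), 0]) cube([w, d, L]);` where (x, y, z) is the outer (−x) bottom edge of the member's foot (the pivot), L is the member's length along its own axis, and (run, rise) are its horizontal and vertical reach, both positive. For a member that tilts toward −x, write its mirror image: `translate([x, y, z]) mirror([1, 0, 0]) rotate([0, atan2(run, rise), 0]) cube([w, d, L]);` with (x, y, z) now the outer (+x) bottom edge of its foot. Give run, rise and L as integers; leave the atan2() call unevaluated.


translate([217, 0, 744]) cube([83, 872, 57]);
translate([0, 54, 0]) rotate([0, atan2(217, 744), 0]) cube([25, 56, 775]);
translate([517, 54, 0]) mirror([1, 0, 0]) rotate([0, atan2(217, 744), 0]) cube([25, 56, 775]);
translate([0, 762, 0]) rotate([0, atan2(217, 744), 0]) cube([25, 56, 775]);
translate([517, 762, 0]) mirror([1, 0, 0]) rotate([0, atan2(217, 744), 0]) cube([25, 56, 775]);


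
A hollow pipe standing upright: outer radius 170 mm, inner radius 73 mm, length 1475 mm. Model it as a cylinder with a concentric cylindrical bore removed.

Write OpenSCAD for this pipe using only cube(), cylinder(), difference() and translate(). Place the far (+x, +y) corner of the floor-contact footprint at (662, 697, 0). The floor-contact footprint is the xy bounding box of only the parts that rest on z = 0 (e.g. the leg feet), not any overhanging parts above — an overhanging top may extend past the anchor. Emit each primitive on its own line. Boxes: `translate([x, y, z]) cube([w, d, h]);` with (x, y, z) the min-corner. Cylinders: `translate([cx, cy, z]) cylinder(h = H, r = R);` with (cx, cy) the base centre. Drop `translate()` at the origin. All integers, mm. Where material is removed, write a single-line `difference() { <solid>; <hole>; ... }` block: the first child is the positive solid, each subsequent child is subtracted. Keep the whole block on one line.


difference() { translate([492, 527, 0]) cylinder(h = 1475, r = 170); translate([492, 527, 0]) cylinder(h = 1475, r = 73); }


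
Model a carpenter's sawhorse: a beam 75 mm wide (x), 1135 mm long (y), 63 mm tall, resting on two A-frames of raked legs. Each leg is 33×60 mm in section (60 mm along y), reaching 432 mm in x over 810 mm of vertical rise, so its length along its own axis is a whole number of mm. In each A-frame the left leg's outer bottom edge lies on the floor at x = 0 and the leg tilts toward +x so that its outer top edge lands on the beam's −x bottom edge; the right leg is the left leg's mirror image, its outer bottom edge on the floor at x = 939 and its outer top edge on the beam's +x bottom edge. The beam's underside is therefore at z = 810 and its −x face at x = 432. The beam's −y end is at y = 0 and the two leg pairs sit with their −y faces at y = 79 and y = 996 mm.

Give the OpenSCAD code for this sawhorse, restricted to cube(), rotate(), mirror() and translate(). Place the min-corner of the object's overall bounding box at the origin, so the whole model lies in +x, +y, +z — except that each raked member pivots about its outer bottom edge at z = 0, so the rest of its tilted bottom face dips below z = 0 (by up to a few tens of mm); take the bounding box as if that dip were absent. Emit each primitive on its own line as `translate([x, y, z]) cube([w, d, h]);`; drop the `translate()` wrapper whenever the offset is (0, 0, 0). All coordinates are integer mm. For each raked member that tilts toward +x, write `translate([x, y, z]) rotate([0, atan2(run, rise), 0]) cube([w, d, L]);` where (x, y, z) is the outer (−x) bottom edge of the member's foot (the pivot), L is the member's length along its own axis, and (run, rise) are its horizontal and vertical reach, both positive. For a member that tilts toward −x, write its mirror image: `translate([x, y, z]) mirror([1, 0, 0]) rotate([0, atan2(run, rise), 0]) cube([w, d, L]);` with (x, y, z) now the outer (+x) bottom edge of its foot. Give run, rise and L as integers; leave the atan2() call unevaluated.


// leg length = √(432² + 810²) = 918
// right-leg outer foot x = 2·432 + 75 = 939
// beam min-corner = (432, 0, 810)
translate([432, 0, 810]) cube([75, 1135, 63]);
translate([0, 79, 0]) rotate([0, atan2(432, 810), 0]) cube([33, 60, 918]);
translate([939, 79, 0]) mirror([1, 0, 0]) rotate([0, atan2(432, 810), 0]) cube([33, 60, 918]);
translate([0, 996, 0]) rotate([0, atan2(432, 810), 0]) cube([33, 60, 918]);
translate([939, 996, 0]) mirror([1, 0, 0]) rotate([0, atan2(432, 810), 0]) cube([33, 60, 918]);


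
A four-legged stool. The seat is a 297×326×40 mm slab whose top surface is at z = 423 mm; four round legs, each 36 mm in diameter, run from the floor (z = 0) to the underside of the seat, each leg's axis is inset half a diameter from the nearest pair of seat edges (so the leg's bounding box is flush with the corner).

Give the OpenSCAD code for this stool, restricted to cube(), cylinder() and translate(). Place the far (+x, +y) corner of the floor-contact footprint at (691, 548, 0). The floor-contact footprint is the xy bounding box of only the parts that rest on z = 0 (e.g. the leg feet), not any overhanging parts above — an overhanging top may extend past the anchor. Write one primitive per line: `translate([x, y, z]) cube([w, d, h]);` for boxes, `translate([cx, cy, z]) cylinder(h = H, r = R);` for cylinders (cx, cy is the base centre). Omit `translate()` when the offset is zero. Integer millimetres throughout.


// leg_h = 423 - 40 = 383
translate([394, 222, 383]) cube([297, 326, 40]);
translate([412, 240, 0]) cylinder(h = 383, r = 18);
translate([673, 240, 0]) cylinder(h = 383, r = 18);
translate([412, 530, 0]) cylinder(h = 383, r = 18);
translate([673, 530, 0]) cylinder(h = 383, r = 18);


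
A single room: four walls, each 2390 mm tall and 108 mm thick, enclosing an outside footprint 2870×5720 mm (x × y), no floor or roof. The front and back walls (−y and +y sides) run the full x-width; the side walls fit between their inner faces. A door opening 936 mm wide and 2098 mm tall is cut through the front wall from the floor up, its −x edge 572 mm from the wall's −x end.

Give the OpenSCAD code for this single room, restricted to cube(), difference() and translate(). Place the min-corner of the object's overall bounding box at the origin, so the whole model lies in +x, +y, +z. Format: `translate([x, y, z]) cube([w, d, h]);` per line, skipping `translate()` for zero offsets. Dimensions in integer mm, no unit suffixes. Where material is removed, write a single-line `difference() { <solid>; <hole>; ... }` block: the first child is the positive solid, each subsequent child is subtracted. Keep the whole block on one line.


difference() { cube([2870, 108, 2390]); translate([572, 0, 0]) cube([936, 108, 2098]); }
translate([0, 5612, 0]) cube([2870, 108, 2390]);
translate([0, 108, 0]) cube([108, 5504, 2390]);
translate([2762, 108, 0]) cube([108, 5504, 2390]);


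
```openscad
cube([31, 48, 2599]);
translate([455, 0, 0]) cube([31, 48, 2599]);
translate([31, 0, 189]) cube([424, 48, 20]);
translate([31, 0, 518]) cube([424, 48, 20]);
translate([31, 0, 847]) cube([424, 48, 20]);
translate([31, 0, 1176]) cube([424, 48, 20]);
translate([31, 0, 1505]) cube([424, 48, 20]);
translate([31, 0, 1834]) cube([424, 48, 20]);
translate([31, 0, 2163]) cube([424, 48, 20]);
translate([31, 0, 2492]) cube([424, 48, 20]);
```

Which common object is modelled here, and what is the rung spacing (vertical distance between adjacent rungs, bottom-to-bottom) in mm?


A ladder. The rung spacing is 329 mm.

Two tall 31×48 posts with 8 short bars between them — a ladder. Adjacent rungs sit at z = 189 and z = 518, so the spacing is 518 − 189 = 329 mm.


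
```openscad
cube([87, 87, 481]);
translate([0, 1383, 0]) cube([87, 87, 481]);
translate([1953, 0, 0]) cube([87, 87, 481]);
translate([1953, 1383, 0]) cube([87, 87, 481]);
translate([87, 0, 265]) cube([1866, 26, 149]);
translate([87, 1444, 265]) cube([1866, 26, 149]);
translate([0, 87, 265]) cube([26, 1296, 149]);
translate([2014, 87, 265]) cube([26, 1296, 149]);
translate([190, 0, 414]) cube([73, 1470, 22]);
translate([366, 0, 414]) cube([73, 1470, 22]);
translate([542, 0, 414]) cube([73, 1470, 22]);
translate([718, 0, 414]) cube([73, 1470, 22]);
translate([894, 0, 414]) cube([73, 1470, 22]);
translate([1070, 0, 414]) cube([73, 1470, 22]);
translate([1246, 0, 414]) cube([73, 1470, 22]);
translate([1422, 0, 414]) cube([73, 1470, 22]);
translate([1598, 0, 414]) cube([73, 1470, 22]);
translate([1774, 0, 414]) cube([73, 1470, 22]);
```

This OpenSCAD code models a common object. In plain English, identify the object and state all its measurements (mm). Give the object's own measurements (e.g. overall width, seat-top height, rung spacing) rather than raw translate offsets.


A bed frame 2040 mm long (x) by 1470 mm wide (y). Four 87×87 mm corner posts, 481 mm tall, at the corners of the footprint. Four rails of 26 mm thickness and 149 mm height run between adjacent posts with their undersides at z = 265 mm, their outer faces flush with the outside of the frame (the two x-running rails run between the posts' inner faces; the two y-running rails run between the posts' inner faces). 10 slats, each 73 mm wide (x) and 22 mm thick, lie across the top of the two x-running rails, running the full 1470 mm width of the frame in y; along x they sit between the end posts with a 103 mm gap after the −x posts and between neighbouring slats, leaving 106 mm before the +x posts.


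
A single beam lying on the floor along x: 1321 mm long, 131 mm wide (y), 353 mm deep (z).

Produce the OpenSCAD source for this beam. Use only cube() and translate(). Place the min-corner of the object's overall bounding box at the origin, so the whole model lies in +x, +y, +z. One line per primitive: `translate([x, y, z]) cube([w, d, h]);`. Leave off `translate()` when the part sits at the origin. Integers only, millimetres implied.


cube([1321, 131, 353]);


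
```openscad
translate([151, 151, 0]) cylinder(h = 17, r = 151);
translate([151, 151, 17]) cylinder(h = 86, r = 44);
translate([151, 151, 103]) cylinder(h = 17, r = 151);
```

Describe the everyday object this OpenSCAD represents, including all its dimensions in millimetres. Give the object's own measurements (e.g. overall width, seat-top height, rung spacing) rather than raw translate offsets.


A spool: two coaxial disc flanges of radius 151 mm and thickness 17 mm, joined by a core cylinder of radius 44 mm and height 86 mm. The lower flange rests on z = 0 and the three cylinders share a vertical axis.


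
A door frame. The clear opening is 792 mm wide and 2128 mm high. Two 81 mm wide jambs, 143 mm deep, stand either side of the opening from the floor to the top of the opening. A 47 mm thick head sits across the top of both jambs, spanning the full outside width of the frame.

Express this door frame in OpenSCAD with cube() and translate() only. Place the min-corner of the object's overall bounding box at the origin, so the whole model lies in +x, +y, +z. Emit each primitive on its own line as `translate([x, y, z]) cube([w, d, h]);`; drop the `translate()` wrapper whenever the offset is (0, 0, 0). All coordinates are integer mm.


cube([81, 143, 2128]);
translate([873, 0, 0]) cube([81, 143, 2128]);
translate([0, 0, 2128]) cube([954, 143, 47]);


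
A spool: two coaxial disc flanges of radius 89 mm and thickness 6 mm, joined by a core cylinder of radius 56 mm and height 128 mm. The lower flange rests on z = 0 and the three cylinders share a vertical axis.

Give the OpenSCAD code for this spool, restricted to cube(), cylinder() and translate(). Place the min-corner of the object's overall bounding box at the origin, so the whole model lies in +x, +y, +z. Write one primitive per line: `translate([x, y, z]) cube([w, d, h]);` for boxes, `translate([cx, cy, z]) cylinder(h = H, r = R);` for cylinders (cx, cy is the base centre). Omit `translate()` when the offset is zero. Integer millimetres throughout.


translate([89, 89, 0]) cylinder(h = 6, r = 89);
translate([89, 89, 6]) cylinder(h = 128, r = 56);
translate([89, 89, 134]) cylinder(h = 6, r = 89);


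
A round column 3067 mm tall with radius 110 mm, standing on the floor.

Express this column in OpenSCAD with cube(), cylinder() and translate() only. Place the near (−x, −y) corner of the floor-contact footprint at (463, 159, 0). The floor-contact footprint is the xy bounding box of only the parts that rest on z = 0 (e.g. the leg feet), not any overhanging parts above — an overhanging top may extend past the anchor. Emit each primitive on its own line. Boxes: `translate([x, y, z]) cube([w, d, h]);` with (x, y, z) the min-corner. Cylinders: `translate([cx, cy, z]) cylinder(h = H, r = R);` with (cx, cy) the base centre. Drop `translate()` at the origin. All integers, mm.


translate([573, 269, 0]) cylinder(h = 3067, r = 110);


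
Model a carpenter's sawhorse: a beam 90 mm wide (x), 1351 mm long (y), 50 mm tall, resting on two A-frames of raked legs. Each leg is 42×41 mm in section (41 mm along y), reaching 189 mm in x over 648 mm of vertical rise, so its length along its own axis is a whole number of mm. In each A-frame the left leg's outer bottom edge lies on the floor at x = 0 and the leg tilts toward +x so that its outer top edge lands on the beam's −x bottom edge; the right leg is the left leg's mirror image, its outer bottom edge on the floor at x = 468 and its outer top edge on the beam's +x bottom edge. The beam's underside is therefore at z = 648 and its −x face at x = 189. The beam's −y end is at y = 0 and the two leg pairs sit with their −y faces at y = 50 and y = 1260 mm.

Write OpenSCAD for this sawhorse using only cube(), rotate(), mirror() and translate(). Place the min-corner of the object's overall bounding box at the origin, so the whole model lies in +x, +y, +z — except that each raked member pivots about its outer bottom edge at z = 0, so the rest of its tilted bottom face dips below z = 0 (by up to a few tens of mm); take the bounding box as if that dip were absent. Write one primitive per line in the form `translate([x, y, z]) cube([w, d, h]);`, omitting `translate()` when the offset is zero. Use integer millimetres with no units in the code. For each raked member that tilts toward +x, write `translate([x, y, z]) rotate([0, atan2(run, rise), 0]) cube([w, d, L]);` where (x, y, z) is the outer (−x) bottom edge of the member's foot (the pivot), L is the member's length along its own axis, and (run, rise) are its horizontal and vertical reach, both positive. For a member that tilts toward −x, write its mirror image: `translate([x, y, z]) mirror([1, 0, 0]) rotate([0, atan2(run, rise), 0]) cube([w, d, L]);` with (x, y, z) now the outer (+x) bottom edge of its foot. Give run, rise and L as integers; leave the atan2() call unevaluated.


// leg length = √(189² + 648²) = 675
// right-leg outer foot x = 2·189 + 90 = 468
// beam min-corner = (189, 0, 648)
translate([189, 0, 648]) cube([90, 1351, 50]);
translate([0, 50, 0]) rotate([0, atan2(189, 648), 0]) cube([42, 41, 675]);
translate([468, 50, 0]) mirror([1, 0, 0]) rotate([0, atan2(189, 648), 0]) cube([42, 41, 675]);
translate([0, 1260, 0]) rotate([0, atan2(189, 648), 0]) cube([42, 41, 675]);
translate([468, 1260, 0]) mirror([1, 0, 0]) rotate([0, atan2(189, 648), 0]) cube([42, 41, 675]);


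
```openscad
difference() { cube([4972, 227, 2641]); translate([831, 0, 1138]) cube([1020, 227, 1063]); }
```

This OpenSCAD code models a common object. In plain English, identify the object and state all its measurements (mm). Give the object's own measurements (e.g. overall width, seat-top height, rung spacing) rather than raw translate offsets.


A wall 4972 mm long (x), 227 mm thick (y), 2641 mm tall, with a rectangular window opening cut through it. The opening is 1020 mm wide and 1063 mm tall; its sill is at z = 1138 mm and its near (−x) edge is 831 mm from the wall's −x end. The opening passes through the full wall thickness.


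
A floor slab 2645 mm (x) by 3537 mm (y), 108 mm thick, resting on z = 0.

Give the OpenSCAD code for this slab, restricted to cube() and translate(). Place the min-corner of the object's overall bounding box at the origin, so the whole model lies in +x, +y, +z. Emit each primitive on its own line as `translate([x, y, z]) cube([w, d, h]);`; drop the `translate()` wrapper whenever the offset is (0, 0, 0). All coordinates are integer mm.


cube([2645, 3537, 108]);


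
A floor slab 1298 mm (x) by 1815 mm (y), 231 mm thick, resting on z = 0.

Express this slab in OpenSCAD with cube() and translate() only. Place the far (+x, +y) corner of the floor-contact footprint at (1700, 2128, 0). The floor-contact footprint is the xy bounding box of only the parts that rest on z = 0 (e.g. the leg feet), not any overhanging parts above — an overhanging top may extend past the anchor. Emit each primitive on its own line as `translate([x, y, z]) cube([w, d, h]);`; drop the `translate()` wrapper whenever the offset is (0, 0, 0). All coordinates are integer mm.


translate([402, 313, 0]) cube([1298, 1815, 231]);


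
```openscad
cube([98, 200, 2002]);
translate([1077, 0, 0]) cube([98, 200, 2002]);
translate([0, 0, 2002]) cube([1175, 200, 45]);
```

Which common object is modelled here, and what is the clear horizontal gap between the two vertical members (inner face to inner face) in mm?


A door frame. The clear opening width is 979 mm.

Two 2002 mm tall posts with a header on top — a door frame. The left jamb is 98 mm wide at x = 0; the right jamb starts at x = 1077. The clear opening is 1077 − 98 = 979 mm.


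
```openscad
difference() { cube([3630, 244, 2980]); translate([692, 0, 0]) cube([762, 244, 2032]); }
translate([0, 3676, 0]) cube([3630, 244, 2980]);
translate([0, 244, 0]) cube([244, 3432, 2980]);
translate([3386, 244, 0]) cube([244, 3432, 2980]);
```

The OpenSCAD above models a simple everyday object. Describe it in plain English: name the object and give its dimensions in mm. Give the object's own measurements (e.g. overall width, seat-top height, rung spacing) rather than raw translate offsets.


A single room: four walls, each 2980 mm tall and 244 mm thick, enclosing an outside footprint 3630×3920 mm (x × y), no floor or roof. The front and back walls (−y and +y sides) run the full x-width; the side walls fit between their inner faces. A door opening 762 mm wide and 2032 mm tall is cut through the front wall from the floor up, its −x edge 692 mm from the wall's −x end.


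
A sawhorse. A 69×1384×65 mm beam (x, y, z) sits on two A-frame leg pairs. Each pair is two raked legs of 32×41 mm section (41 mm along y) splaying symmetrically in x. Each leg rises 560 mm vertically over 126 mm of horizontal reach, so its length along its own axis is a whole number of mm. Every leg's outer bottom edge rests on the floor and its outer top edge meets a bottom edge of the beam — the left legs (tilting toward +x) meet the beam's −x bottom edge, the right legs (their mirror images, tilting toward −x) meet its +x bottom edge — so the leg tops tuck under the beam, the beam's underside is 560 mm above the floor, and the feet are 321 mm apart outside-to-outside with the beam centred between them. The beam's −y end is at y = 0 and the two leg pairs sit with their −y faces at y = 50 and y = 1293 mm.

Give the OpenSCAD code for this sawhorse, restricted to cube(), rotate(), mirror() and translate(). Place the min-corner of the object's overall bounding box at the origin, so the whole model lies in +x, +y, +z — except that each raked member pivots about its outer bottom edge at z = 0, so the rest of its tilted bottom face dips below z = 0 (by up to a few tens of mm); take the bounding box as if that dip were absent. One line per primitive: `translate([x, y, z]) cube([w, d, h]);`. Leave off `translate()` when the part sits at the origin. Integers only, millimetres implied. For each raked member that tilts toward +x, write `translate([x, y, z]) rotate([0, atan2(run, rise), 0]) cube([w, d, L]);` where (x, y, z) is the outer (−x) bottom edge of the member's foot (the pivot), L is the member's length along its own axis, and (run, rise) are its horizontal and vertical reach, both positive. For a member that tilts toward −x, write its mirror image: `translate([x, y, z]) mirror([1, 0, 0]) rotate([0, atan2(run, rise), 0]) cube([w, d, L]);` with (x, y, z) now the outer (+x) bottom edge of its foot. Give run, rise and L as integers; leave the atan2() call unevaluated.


translate([126, 0, 560]) cube([69, 1384, 65]);
translate([0, 50, 0]) rotate([0, atan2(126, 560), 0]) cube([32, 41, 574]);
translate([321, 50, 0]) mirror([1, 0, 0]) rotate([0, atan2(126, 560), 0]) cube([32, 41, 574]);
translate([0, 1293, 0]) rotate([0, atan2(126, 560), 0]) cube([32, 41, 574]);
translate([321, 1293, 0]) mirror([1, 0, 0]) rotate([0, atan2(126, 560), 0]) cube([32, 41, 574]);


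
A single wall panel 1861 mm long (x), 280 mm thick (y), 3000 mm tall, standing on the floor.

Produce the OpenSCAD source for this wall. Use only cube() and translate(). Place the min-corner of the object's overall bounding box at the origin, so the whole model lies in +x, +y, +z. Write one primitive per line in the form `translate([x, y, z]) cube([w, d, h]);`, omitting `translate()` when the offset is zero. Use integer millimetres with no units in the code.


cube([1861, 280, 3000]);


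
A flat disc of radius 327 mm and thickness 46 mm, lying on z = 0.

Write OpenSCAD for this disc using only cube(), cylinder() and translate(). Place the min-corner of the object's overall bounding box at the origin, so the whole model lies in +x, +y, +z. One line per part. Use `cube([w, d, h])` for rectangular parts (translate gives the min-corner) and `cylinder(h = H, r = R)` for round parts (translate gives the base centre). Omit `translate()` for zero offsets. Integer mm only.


translate([327, 327, 0]) cylinder(h = 46, r = 327);


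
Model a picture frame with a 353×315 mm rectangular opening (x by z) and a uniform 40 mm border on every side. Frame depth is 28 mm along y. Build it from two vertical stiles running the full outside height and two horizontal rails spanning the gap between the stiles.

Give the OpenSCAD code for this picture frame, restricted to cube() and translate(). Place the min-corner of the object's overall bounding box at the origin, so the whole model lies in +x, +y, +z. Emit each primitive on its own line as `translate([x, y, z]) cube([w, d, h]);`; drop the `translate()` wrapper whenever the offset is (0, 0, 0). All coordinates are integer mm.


cube([40, 28, 395]);
translate([393, 0, 0]) cube([40, 28, 395]);
translate([40, 0, 0]) cube([353, 28, 40]);
translate([40, 0, 355]) cube([353, 28, 40]);


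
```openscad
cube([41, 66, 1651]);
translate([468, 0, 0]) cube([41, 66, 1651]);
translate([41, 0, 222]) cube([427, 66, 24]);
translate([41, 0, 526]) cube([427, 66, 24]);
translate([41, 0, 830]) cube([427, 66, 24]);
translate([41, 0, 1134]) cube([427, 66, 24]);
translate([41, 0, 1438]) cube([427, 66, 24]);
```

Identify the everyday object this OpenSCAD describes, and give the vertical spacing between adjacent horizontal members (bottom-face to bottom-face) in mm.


A ladder. The rung spacing is 304 mm.

Two tall 41×66 posts with 5 short bars between them — a ladder. Adjacent rungs sit at z = 222 and z = 526, so the spacing is 526 − 222 = 304 mm.


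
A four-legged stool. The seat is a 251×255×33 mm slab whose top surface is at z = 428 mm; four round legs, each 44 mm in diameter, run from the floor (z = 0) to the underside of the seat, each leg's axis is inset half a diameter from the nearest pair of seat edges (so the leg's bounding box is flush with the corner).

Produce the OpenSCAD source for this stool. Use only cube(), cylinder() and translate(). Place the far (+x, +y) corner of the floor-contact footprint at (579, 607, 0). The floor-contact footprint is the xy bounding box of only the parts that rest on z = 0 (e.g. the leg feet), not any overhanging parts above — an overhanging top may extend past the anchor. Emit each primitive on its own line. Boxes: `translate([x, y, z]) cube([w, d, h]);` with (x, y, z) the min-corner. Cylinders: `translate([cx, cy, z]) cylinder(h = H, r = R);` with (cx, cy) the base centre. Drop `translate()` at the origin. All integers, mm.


translate([328, 352, 395]) cube([251, 255, 33]);
translate([350, 374, 0]) cylinder(h = 395, r = 22);
translate([557, 374, 0]) cylinder(h = 395, r = 22);
translate([350, 585, 0]) cylinder(h = 395, r = 22);
translate([557, 585, 0]) cylinder(h = 395, r = 22);


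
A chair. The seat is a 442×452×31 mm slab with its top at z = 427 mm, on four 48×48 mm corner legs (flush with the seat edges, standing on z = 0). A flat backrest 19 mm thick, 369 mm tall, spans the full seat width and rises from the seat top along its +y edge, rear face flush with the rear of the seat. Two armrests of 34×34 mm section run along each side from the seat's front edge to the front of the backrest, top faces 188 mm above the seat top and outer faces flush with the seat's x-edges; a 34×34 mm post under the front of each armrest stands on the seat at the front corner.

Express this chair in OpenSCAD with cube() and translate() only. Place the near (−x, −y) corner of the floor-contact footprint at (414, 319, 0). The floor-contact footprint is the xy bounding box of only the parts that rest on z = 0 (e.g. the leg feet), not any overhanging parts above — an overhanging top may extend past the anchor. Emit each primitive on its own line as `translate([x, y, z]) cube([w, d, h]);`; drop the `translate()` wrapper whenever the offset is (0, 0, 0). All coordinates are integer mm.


translate([414, 319, 396]) cube([442, 452, 31]);
translate([414, 319, 0]) cube([48, 48, 396]);
translate([808, 319, 0]) cube([48, 48, 396]);
translate([414, 723, 0]) cube([48, 48, 396]);
translate([808, 723, 0]) cube([48, 48, 396]);
translate([414, 752, 427]) cube([442, 19, 369]);
translate([414, 319, 581]) cube([34, 433, 34]);
translate([822, 319, 581]) cube([34, 433, 34]);
translate([414, 319, 427]) cube([34, 34, 154]);
translate([822, 319, 427]) cube([34, 34, 154]);
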